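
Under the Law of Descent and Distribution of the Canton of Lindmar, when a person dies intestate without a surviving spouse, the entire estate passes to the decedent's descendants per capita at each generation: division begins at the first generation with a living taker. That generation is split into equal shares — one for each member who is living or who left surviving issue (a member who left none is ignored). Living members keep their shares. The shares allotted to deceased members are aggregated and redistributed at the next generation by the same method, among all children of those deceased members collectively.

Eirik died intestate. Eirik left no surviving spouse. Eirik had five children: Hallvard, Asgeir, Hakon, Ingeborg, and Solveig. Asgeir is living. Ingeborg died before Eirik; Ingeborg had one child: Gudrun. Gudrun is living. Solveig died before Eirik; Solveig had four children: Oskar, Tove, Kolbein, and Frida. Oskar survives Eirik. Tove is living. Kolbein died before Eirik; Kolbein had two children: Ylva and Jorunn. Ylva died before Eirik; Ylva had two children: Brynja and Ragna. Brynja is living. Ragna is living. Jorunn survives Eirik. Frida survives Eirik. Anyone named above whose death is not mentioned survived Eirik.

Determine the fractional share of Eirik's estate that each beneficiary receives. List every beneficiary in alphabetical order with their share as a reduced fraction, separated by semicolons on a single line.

Asgeir 1/5; Brynja 1/50; Frida 2/25; Gudrun 2/25; Hakon 1/5; Hallvard 1/5; Jorunn 1/25; Oskar 2/25; Ragna 1/50; Tove 2/25

There is no surviving spouse, so the entire estate passes to Eirik's descendants per capita at each generation.
At generation 1 (Hallvard, Asgeir, Hakon, Ingeborg, Solveig) there are 5 shares of (1)/5 = 1/5 each.
Living: Hallvard, Asgeir, and Hakon — each takes 1/5.
Deceased: Ingeborg and Solveig. Their combined 2/5 is pooled and carried to generation 2.
At generation 2 (Gudrun, Oskar, Tove, Kolbein, Frida) there are 5 shares of (2/5)/5 = 2/25 each.
Living: Gudrun, Oskar, Tove, and Frida — each takes 2/25.
Deceased: Kolbein. That 2/25 share is carried to generation 3.
At generation 3 (Ylva, Jorunn) there are 2 shares of (2/25)/2 = 1/25 each.
Living: Jorunn — each takes 1/25.
Deceased: Ylva. That 1/25 share is carried to generation 4.
At generation 4 (Brynja, Ragna) there are 2 shares of (1/25)/2 = 1/50 each.
Living: Brynja and Ragna — each takes 1/50.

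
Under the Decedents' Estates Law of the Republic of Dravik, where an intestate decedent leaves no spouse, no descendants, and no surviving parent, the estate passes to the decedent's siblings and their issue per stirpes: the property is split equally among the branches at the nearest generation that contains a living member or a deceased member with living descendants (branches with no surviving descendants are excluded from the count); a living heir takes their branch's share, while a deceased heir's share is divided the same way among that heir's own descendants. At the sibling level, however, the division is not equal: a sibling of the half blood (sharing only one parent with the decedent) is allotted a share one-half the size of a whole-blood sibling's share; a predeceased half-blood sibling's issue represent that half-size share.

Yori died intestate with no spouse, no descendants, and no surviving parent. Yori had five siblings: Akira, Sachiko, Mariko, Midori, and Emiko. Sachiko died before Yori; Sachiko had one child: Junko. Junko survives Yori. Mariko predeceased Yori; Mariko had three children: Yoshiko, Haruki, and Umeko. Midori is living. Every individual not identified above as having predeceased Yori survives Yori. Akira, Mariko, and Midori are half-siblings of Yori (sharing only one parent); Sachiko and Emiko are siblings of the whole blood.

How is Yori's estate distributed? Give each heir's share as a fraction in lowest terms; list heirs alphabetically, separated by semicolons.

Akira 1/7; Emiko 2/7; Haruki 1/21; Junko 2/7; Midori 1/7; Umeko 1/21; Yoshiko 1/21

No spouse, descendants, or parent survives, so the estate passes to Yori's siblings per stirpes.
Half-blood siblings count for one-half the weight of whole-blood siblings at the initial division.
Dividing 1 in proportion to weights (total weight 7/2): Akira (weight 1/2) → 1/7; Sachiko (weight 1) → 2/7; Mariko (weight 1/2) → 1/7; Midori (weight 1/2) → 1/7; Emiko (weight 1) → 2/7.
Akira is living and takes 1/7.
Sachiko predeceased; the 2/7 allotted to Sachiko's branch passes to Sachiko's issue by representation.
Junko is the sole taker at this level and receives the full 2/7.
Mariko predeceased; the 1/7 allotted to Mariko's branch passes to Mariko's issue by representation.
The 1/7 is divided into 3 equal shares of 1/21 among Yoshiko, Haruki, Umeko.
Yoshiko is living and takes 1/21.
Haruki is living and takes 1/21.
Umeko is living and takes 1/21.
Midori is living and takes 1/7.
Emiko is living and takes 2/7.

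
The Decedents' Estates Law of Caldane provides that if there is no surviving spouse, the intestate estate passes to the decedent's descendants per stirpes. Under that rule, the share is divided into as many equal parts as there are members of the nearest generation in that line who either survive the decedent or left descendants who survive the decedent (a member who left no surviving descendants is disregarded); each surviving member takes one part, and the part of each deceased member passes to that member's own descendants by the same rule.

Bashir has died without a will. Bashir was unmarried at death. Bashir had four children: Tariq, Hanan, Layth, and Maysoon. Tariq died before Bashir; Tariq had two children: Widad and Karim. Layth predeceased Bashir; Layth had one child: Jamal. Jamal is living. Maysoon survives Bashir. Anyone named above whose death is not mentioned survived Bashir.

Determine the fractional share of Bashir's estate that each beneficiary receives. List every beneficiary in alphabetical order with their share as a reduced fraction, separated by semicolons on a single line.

Hanan 1/4; Jamal 1/4; Karim 1/8; Maysoon 1/4; Widad 1/8

There is no surviving spouse, so the entire estate passes to Bashir's descendants per stirpes.
The estate is divided into 4 equal shares of 1/4 among Tariq, Hanan, Layth, Maysoon.
Tariq predeceased; the 1/4 allotted to Tariq's branch passes to Tariq's issue by representation.
The 1/4 is divided into 2 equal shares of 1/8 among Widad, Karim.
Widad is living and takes 1/8.
Karim is living and takes 1/8.
Hanan is living and takes 1/4.
Layth predeceased; the 1/4 allotted to Layth's branch passes to Layth's issue by representation.
Jamal is the sole taker at this level and receives the full 1/4.
Maysoon is living and takes 1/4.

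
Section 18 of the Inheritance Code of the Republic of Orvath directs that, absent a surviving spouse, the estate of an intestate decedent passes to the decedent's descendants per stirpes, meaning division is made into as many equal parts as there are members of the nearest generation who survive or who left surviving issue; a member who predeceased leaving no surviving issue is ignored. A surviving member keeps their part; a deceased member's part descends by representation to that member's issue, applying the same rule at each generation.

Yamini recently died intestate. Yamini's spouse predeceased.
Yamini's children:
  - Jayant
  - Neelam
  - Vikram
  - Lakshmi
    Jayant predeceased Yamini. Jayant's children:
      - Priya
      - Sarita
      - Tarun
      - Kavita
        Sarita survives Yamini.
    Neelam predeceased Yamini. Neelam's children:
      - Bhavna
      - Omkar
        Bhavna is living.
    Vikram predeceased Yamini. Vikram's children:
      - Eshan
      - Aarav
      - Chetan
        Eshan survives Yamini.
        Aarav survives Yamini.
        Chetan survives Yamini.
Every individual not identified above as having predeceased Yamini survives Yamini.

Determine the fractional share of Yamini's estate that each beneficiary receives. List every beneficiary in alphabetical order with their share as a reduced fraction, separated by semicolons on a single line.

Aarav 1/12; Bhavna 1/8; Chetan 1/12; Eshan 1/12; Kavita 1/16; Lakshmi 1/4; Omkar 1/8; Priya 1/16; Sarita 1/16; Tarun 1/16

There is no surviving spouse, so the entire estate passes to Yamini's descendants per stirpes.
The estate is divided into 4 equal shares of 1/4 among Jayant, Neelam, Vikram, Lakshmi.
Jayant predeceased; the 1/4 allotted to Jayant's branch passes to Jayant's issue by representation.
The 1/4 is divided into 4 equal shares of 1/16 among Priya, Sarita, Tarun, Kavita.
Priya is living and takes 1/16.
Sarita is living and takes 1/16.
Tarun is living and takes 1/16.
Kavita is living and takes 1/16.
Neelam predeceased; the 1/4 allotted to Neelam's branch passes to Neelam's issue by representation.
The 1/4 is divided into 2 equal shares of 1/8 among Bhavna, Omkar.
Bhavna is living and takes 1/8.
Omkar is living and takes 1/8.
Vikram predeceased; the 1/4 allotted to Vikram's branch passes to Vikram's issue by representation.
The 1/4 is divided into 3 equal shares of 1/12 among Eshan, Aarav, Chetan.
Eshan is living and takes 1/12.
Aarav is living and takes 1/12.
Chetan is living and takes 1/12.
Lakshmi is living and takes 1/4.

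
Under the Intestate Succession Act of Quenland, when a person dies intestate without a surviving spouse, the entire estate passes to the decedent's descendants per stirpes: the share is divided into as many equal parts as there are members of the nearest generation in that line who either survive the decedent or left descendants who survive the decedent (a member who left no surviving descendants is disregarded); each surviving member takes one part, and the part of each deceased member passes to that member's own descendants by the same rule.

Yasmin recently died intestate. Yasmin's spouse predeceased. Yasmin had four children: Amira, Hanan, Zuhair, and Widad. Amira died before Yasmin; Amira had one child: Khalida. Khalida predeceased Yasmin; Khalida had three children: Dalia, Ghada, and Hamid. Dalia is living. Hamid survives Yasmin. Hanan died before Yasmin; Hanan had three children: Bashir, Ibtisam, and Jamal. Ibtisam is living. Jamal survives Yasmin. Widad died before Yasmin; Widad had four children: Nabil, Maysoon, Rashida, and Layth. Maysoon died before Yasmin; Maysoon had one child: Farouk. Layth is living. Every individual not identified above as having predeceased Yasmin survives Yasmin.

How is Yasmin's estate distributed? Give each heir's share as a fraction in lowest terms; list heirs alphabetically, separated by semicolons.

Bashir 1/12; Dalia 1/12; Farouk 1/16; Ghada 1/12; Hamid 1/12; Ibtisam 1/12; Jamal 1/12; Layth 1/16; Nabil 1/16; Rashida 1/16; Zuhair 1/4

There is no surviving spouse, so the entire estate passes to Yasmin's descendants per stirpes.
The estate is divided into 4 equal shares of 1/4 among Amira, Hanan, Zuhair, Widad.
Amira predeceased; the 1/4 allotted to Amira's branch passes to Amira's issue by representation.
Khalida's line is the sole branch at this level, so the full 1/4 passes to Khalida's issue by representation.
The 1/4 is divided into 3 equal shares of 1/12 among Dalia, Ghada, Hamid.
Dalia is living and takes 1/12.
Ghada is living and takes 1/12.
Hamid is living and takes 1/12.
Hanan predeceased; the 1/4 allotted to Hanan's branch passes to Hanan's issue by representation.
The 1/4 is divided into 3 equal shares of 1/12 among Bashir, Ibtisam, Jamal.
Bashir is living and takes 1/12.
Ibtisam is living and takes 1/12.
Jamal is living and takes 1/12.
Zuhair is living and takes 1/4.
Widad predeceased; the 1/4 allotted to Widad's branch passes to Widad's issue by representation.
The 1/4 is divided into 4 equal shares of 1/16 among Nabil, Maysoon, Rashida, Layth.
Nabil is living and takes 1/16.
Maysoon predeceased; the 1/16 allotted to Maysoon's branch passes to Maysoon's issue by representation.
Farouk is the sole taker at this level and receives the full 1/16.
Rashida is living and takes 1/16.
Layth is living and takes 1/16.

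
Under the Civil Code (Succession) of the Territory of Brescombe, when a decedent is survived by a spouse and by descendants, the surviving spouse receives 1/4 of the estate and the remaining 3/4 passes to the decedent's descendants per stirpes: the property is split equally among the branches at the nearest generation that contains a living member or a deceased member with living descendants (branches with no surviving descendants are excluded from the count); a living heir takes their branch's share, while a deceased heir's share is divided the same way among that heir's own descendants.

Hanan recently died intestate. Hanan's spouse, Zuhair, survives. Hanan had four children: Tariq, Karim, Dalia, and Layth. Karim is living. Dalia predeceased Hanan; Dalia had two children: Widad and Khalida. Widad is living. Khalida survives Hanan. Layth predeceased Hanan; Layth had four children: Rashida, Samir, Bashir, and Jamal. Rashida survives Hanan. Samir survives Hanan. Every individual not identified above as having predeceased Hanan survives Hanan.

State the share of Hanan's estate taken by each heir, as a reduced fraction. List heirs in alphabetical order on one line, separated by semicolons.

Zuhair, as surviving spouse, takes 1/4.
The remaining 3/4 passes to Hanan's descendants per stirpes.
The 3/4 is divided into 4 equal shares of 3/16 among Tariq, Karim, Dalia, Layth.
Tariq is living and takes 3/16.
Karim is living and takes 3/16.
Dalia predeceased; the 3/16 allotted to Dalia's branch passes to Dalia's issue by representation.
The 3/16 is divided into 2 equal shares of 3/32 among Widad, Khalida.
Widad is living and takes 3/32.
Khalida is living and takes 3/32.
Layth predeceased; the 3/16 allotted to Layth's branch passes to Layth's issue by representation.
The 3/16 is divided into 4 equal shares of 3/64 among Rashida, Samir, Bashir, Jamal.
Rashida is living and takes 3/64.
Samir is living and takes 3/64.
Bashir is living and takes 3/64.
Jamal is living and takes 3/64.

Bashir 3/64; Jamal 3/64; Karim 3/16; Khalida 3/32; Rashida 3/64; Samir 3/64; Tariq 3/16; Widad 3/32; Zuhair 1/4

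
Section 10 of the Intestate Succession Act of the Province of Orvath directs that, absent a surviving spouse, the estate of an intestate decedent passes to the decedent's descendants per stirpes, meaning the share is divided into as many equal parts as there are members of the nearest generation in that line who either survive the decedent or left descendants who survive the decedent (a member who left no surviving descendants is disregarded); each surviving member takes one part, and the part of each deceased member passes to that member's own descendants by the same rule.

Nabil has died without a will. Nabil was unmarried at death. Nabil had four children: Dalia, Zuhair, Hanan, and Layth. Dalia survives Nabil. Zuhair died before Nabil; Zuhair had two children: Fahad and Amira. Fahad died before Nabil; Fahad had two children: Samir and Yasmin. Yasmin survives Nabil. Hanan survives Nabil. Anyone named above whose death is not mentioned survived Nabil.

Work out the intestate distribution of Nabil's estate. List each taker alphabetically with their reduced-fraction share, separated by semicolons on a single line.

Amira 1/8; Dalia 1/4; Hanan 1/4; Layth 1/4; Samir 1/16; Yasmin 1/16

There is no surviving spouse, so the entire estate passes to Nabil's descendants per stirpes.
The estate is divided into 4 equal shares of 1/4 among Dalia, Zuhair, Hanan, Layth.
Dalia is living and takes 1/4.
Zuhair predeceased; the 1/4 allotted to Zuhair's branch passes to Zuhair's issue by representation.
The 1/4 is divided into 2 equal shares of 1/8 among Fahad, Amira.
Fahad predeceased; the 1/8 allotted to Fahad's branch passes to Fahad's issue by representation.
The 1/8 is divided into 2 equal shares of 1/16 among Samir, Yasmin.
Samir is living and takes 1/16.
Yasmin is living and takes 1/16.
Amira is living and takes 1/8.
Hanan is living and takes 1/4.
Layth is living and takes 1/4.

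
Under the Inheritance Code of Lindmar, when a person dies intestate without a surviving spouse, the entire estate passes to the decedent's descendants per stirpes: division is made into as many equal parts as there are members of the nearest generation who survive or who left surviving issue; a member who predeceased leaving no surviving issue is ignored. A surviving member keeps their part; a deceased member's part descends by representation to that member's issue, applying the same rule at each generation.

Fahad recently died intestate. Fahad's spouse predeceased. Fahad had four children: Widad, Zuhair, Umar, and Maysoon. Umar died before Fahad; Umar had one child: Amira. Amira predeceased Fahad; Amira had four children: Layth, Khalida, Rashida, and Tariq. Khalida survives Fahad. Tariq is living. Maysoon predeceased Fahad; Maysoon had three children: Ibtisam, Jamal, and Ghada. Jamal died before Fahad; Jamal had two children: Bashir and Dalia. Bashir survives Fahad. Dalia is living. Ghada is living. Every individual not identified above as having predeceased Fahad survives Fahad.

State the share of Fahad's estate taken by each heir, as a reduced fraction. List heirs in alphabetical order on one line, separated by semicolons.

Bashir 1/24; Dalia 1/24; Ghada 1/12; Ibtisam 1/12; Khalida 1/16; Layth 1/16; Rashida 1/16; Tariq 1/16; Widad 1/4; Zuhair 1/4

There is no surviving spouse, so the entire estate passes to Fahad's descendants per stirpes.
The estate is divided into 4 equal shares of 1/4 among Widad, Zuhair, Umar, Maysoon.
Widad is living and takes 1/4.
Zuhair is living and takes 1/4.
Umar predeceased; the 1/4 allotted to Umar's branch passes to Umar's issue by representation.
Amira's line is the sole branch at this level, so the full 1/4 passes to Amira's issue by representation.
The 1/4 is divided into 4 equal shares of 1/16 among Layth, Khalida, Rashida, Tariq.
Layth is living and takes 1/16.
Khalida is living and takes 1/16.
Rashida is living and takes 1/16.
Tariq is living and takes 1/16.
Maysoon predeceased; the 1/4 allotted to Maysoon's branch passes to Maysoon's issue by representation.
The 1/4 is divided into 3 equal shares of 1/12 among Ibtisam, Jamal, Ghada.
Ibtisam is living and takes 1/12.
Jamal predeceased; the 1/12 allotted to Jamal's branch passes to Jamal's issue by representation.
The 1/12 is divided into 2 equal shares of 1/24 among Bashir, Dalia.
Bashir is living and takes 1/24.
Dalia is living and takes 1/24.
Ghada is living and takes 1/12.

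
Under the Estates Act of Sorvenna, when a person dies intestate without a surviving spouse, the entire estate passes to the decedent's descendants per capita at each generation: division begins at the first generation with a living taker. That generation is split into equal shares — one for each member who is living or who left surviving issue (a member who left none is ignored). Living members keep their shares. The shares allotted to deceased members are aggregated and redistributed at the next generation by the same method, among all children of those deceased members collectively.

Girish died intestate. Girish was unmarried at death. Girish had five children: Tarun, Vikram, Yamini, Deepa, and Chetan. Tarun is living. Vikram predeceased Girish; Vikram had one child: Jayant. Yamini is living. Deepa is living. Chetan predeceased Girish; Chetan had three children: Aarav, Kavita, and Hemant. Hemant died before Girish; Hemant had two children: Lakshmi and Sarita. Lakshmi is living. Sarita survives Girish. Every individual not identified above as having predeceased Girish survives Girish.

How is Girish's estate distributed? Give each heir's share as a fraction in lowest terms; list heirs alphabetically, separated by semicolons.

There is no surviving spouse, so the entire estate passes to Girish's descendants per capita at each generation.
At generation 1 (Tarun, Vikram, Yamini, Deepa, Chetan) there are 5 shares of (1)/5 = 1/5 each.
Living: Tarun, Yamini, and Deepa — each takes 1/5.
Deceased: Vikram and Chetan. Their combined 2/5 is pooled and carried to generation 2.
At generation 2 (Jayant, Aarav, Kavita, Hemant) there are 4 shares of (2/5)/4 = 1/10 each.
Living: Jayant, Aarav, and Kavita — each takes 1/10.
Deceased: Hemant. That 1/10 share is carried to generation 3.
At generation 3 (Lakshmi, Sarita) there are 2 shares of (1/10)/2 = 1/20 each.
Living: Lakshmi and Sarita — each takes 1/20.

Aarav 1/10; Deepa 1/5; Jayant 1/10; Kavita 1/10; Lakshmi 1/20; Sarita 1/20; Tarun 1/5; Yamini 1/5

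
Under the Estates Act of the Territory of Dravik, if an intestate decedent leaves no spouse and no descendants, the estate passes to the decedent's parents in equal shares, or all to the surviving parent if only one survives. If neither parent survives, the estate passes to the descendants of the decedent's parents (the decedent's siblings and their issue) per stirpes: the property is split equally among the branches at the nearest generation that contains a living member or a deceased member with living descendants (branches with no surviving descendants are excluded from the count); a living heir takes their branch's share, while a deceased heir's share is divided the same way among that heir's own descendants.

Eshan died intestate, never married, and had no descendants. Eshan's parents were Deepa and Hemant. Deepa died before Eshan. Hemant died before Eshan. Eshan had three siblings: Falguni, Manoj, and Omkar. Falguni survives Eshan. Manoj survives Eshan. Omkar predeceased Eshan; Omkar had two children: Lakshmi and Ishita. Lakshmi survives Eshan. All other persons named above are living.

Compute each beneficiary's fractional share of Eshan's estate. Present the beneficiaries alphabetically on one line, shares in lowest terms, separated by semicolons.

Falguni 1/3; Ishita 1/6; Lakshmi 1/6; Manoj 1/3

Neither parent survives and there are no descendants, so the estate passes to Eshan's siblings and their issue per stirpes.
The estate is divided into 3 equal shares of 1/3 among Falguni, Manoj, Omkar.
Falguni is living and takes 1/3.
Manoj is living and takes 1/3.
Omkar predeceased; the 1/3 allotted to Omkar's branch passes to Omkar's issue by representation.
The 1/3 is divided into 2 equal shares of 1/6 among Lakshmi, Ishita.
Lakshmi is living and takes 1/6.
Ishita is living and takes 1/6.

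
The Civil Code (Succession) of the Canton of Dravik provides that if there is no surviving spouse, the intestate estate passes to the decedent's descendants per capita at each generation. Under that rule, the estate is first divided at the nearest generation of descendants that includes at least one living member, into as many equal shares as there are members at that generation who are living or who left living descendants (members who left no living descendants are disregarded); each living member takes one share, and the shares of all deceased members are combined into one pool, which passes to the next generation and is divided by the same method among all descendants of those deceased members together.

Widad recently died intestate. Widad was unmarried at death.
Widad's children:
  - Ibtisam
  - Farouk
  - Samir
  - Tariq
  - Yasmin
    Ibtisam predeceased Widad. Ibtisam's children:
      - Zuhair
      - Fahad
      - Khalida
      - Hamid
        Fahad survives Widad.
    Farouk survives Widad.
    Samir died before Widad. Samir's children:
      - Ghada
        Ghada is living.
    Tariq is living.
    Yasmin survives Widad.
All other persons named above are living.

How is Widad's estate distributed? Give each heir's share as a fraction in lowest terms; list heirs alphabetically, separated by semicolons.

Fahad 2/25; Farouk 1/5; Ghada 2/25; Hamid 2/25; Khalida 2/25; Tariq 1/5; Yasmin 1/5; Zuhair 2/25

There is no surviving spouse, so the entire estate passes to Widad's descendants per capita at each generation.
At generation 1 (Ibtisam, Farouk, Samir, Tariq, Yasmin) there are 5 shares of (1)/5 = 1/5 each.
Living: Farouk, Tariq, and Yasmin — each takes 1/5.
Deceased: Ibtisam and Samir. Their combined 2/5 is pooled and carried to generation 2.
At generation 2 (Zuhair, Fahad, Khalida, Hamid, Ghada) there are 5 shares of (2/5)/5 = 2/25 each.
Living: Zuhair, Fahad, Khalida, Hamid, and Ghada — each takes 2/25.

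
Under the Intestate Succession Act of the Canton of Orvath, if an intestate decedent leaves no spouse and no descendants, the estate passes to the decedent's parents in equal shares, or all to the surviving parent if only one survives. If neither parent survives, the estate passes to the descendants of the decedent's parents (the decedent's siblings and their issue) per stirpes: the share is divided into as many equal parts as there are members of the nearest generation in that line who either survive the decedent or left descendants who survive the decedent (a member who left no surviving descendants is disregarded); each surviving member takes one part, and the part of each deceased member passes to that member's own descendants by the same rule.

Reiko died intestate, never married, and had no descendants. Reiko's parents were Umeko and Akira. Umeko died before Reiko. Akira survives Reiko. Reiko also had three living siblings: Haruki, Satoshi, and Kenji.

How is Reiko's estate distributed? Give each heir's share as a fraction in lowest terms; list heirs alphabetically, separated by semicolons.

Akira 1

Only one parent, Akira, survives, so Akira takes the entire estate. The siblings take nothing because a surviving parent has priority.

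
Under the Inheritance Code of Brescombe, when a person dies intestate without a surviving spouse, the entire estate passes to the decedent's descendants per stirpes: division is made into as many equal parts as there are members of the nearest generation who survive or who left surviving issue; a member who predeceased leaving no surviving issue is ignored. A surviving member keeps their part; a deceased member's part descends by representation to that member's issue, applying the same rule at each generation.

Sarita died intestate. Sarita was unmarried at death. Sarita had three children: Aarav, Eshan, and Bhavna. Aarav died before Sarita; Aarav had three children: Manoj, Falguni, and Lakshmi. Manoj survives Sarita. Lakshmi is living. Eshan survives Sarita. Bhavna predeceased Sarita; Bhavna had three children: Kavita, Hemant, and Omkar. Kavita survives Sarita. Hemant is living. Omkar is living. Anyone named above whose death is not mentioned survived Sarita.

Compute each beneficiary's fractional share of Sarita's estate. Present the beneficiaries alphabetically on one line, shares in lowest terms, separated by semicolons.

Eshan 1/3; Falguni 1/9; Hemant 1/9; Kavita 1/9; Lakshmi 1/9; Manoj 1/9; Omkar 1/9

There is no surviving spouse, so the entire estate passes to Sarita's descendants per stirpes.
The estate is divided into 3 equal shares of 1/3 among Aarav, Eshan, Bhavna.
Aarav predeceased; the 1/3 allotted to Aarav's branch passes to Aarav's issue by representation.
The 1/3 is divided into 3 equal shares of 1/9 among Manoj, Falguni, Lakshmi.
Manoj is living and takes 1/9.
Falguni is living and takes 1/9.
Lakshmi is living and takes 1/9.
Eshan is living and takes 1/3.
Bhavna predeceased; the 1/3 allotted to Bhavna's branch passes to Bhavna's issue by representation.
The 1/3 is divided into 3 equal shares of 1/9 among Kavita, Hemant, Omkar.
Kavita is living and takes 1/9.
Hemant is living and takes 1/9.
Omkar is living and takes 1/9.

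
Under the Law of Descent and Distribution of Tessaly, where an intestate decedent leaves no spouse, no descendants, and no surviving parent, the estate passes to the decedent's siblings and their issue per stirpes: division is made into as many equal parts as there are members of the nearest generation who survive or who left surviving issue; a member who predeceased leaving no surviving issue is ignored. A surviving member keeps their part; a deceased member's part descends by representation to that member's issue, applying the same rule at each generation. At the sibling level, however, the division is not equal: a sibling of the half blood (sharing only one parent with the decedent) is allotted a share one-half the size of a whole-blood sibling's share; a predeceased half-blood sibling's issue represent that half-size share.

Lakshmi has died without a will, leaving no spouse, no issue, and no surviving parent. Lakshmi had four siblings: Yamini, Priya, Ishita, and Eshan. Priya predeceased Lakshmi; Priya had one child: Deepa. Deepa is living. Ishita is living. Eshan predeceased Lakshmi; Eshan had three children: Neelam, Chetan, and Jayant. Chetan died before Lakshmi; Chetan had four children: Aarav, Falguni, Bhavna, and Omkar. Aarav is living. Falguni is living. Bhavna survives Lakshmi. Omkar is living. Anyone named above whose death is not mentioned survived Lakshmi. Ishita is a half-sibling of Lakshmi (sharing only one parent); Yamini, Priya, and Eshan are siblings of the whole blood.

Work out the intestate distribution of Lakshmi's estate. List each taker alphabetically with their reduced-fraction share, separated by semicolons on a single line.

No spouse, descendants, or parent survives, so the estate passes to Lakshmi's siblings per stirpes.
Half-blood siblings count for one-half the weight of whole-blood siblings at the initial division.
Dividing 1 in proportion to weights (total weight 7/2): Yamini (weight 1) → 2/7; Priya (weight 1) → 2/7; Ishita (weight 1/2) → 1/7; Eshan (weight 1) → 2/7.
Yamini is living and takes 2/7.
Priya predeceased; the 2/7 allotted to Priya's branch passes to Priya's issue by representation.
Deepa is the sole taker at this level and receives the full 2/7.
Ishita is living and takes 1/7.
Eshan predeceased; the 2/7 allotted to Eshan's branch passes to Eshan's issue by representation.
The 2/7 is divided into 3 equal shares of 2/21 among Neelam, Chetan, Jayant.
Neelam is living and takes 2/21.
Chetan predeceased; the 2/21 allotted to Chetan's branch passes to Chetan's issue by representation.
The 2/21 is divided into 4 equal shares of 1/42 among Aarav, Falguni, Bhavna, Omkar.
Aarav is living and takes 1/42.
Falguni is living and takes 1/42.
Bhavna is living and takes 1/42.
Omkar is living and takes 1/42.
Jayant is living and takes 2/21.

Aarav 1/42; Bhavna 1/42; Deepa 2/7; Falguni 1/42; Ishita 1/7; Jayant 2/21; Neelam 2/21; Omkar 1/42; Yamini 2/7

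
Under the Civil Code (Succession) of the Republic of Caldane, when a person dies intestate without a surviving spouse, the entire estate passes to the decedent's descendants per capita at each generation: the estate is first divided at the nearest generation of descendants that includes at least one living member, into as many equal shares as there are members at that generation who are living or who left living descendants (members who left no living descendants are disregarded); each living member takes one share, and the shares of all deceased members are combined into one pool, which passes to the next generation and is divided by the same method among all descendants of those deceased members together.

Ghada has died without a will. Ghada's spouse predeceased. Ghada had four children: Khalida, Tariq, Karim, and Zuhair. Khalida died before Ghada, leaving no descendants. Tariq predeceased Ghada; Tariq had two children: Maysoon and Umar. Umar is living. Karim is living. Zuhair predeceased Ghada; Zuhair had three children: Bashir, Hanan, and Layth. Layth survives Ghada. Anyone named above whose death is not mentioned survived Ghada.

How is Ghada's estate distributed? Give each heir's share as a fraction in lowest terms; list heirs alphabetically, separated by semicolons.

Bashir 2/15; Hanan 2/15; Karim 1/3; Layth 2/15; Maysoon 2/15; Umar 2/15

There is no surviving spouse, so the entire estate passes to Ghada's descendants per capita at each generation.
At generation 1 (Tariq, Karim, Zuhair) there are 3 shares of (1)/3 = 1/3 each.
Living: Karim — each takes 1/3.
Deceased: Tariq and Zuhair. Their combined 2/3 is pooled and carried to generation 2.
At generation 2 (Maysoon, Umar, Bashir, Hanan, Layth) there are 5 shares of (2/3)/5 = 2/15 each.
Living: Maysoon, Umar, Bashir, Hanan, and Layth — each takes 2/15.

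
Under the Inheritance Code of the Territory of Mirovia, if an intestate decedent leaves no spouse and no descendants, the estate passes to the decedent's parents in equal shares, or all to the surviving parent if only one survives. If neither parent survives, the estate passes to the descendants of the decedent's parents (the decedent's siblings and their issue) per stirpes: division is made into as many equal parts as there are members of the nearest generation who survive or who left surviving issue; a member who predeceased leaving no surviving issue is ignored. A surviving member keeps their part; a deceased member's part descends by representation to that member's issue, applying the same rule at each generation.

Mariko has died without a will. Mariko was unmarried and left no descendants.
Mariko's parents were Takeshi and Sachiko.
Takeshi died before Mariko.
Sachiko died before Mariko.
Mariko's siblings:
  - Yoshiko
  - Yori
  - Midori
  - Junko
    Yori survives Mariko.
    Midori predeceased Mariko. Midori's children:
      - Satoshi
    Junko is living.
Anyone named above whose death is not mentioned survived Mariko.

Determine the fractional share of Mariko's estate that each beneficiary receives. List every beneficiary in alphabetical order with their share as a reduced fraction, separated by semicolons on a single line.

Junko 1/4; Satoshi 1/4; Yori 1/4; Yoshiko 1/4

Neither parent survives and there are no descendants, so the estate passes to Mariko's siblings and their issue per stirpes.
The estate is divided into 4 equal shares of 1/4 among Yoshiko, Yori, Midori, Junko.
Yoshiko is living and takes 1/4.
Yori is living and takes 1/4.
Midori predeceased; the 1/4 allotted to Midori's branch passes to Midori's issue by representation.
Satoshi is the sole taker at this level and receives the full 1/4.
Junko is living and takes 1/4.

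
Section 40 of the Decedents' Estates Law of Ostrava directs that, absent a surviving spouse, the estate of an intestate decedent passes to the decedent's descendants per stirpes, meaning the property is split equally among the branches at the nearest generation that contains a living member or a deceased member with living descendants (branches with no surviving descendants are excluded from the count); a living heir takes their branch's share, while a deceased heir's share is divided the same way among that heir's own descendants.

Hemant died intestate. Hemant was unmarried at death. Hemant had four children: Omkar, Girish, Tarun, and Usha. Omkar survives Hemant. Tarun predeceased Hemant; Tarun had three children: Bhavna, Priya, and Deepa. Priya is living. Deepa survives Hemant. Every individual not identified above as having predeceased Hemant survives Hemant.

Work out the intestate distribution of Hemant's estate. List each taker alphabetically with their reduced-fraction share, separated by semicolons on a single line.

Bhavna 1/12; Deepa 1/12; Girish 1/4; Omkar 1/4; Priya 1/12; Usha 1/4

There is no surviving spouse, so the entire estate passes to Hemant's descendants per stirpes.
The estate is divided into 4 equal shares of 1/4 among Omkar, Girish, Tarun, Usha.
Omkar is living and takes 1/4.
Girish is living and takes 1/4.
Tarun predeceased; the 1/4 allotted to Tarun's branch passes to Tarun's issue by representation.
The 1/4 is divided into 3 equal shares of 1/12 among Bhavna, Priya, Deepa.
Bhavna is living and takes 1/12.
Priya is living and takes 1/12.
Deepa is living and takes 1/12.
Usha is living and takes 1/4.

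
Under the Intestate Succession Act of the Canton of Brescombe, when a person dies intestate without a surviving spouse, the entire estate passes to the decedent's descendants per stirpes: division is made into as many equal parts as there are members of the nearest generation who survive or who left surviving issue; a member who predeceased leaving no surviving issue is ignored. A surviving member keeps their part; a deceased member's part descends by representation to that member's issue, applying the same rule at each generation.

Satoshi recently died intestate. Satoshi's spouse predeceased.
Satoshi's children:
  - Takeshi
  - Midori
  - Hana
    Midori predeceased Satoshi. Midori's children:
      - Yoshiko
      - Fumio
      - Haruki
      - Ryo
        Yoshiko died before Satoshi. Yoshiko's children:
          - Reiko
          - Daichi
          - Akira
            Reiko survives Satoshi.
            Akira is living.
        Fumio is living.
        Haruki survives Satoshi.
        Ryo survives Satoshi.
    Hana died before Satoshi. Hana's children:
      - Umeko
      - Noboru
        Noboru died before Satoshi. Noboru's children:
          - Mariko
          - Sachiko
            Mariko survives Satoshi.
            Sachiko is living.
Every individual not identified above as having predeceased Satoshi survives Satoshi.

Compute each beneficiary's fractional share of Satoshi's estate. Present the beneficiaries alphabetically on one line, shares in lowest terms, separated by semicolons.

Akira 1/36; Daichi 1/36; Fumio 1/12; Haruki 1/12; Mariko 1/12; Reiko 1/36; Ryo 1/12; Sachiko 1/12; Takeshi 1/3; Umeko 1/6

There is no surviving spouse, so the entire estate passes to Satoshi's descendants per stirpes.
The estate is divided into 3 equal shares of 1/3 among Takeshi, Midori, Hana.
Takeshi is living and takes 1/3.
Midori predeceased; the 1/3 allotted to Midori's branch passes to Midori's issue by representation.
The 1/3 is divided into 4 equal shares of 1/12 among Yoshiko, Fumio, Haruki, Ryo.
Yoshiko predeceased; the 1/12 allotted to Yoshiko's branch passes to Yoshiko's issue by representation.
The 1/12 is divided into 3 equal shares of 1/36 among Reiko, Daichi, Akira.
Reiko is living and takes 1/36.
Daichi is living and takes 1/36.
Akira is living and takes 1/36.
Fumio is living and takes 1/12.
Haruki is living and takes 1/12.
Ryo is living and takes 1/12.
Hana predeceased; the 1/3 allotted to Hana's branch passes to Hana's issue by representation.
The 1/3 is divided into 2 equal shares of 1/6 among Umeko, Noboru.
Umeko is living and takes 1/6.
Noboru predeceased; the 1/6 allotted to Noboru's branch passes to Noboru's issue by representation.
The 1/6 is divided into 2 equal shares of 1/12 among Mariko, Sachiko.
Mariko is living and takes 1/12.
Sachiko is living and takes 1/12.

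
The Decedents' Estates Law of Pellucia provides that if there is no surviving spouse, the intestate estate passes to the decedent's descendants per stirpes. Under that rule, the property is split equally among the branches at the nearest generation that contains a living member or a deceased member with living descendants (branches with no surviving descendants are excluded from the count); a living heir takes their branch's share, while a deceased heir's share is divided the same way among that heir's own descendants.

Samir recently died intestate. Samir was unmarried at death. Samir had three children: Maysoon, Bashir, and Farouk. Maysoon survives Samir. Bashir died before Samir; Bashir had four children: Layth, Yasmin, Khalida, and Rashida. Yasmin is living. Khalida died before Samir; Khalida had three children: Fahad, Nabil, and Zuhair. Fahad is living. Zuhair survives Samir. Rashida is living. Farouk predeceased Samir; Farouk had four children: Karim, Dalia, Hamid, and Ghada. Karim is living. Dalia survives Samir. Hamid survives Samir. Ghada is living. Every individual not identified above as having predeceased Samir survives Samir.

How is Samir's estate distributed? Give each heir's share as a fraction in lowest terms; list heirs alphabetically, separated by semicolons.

Dalia 1/12; Fahad 1/36; Ghada 1/12; Hamid 1/12; Karim 1/12; Layth 1/12; Maysoon 1/3; Nabil 1/36; Rashida 1/12; Yasmin 1/12; Zuhair 1/36

There is no surviving spouse, so the entire estate passes to Samir's descendants per stirpes.
The estate is divided into 3 equal shares of 1/3 among Maysoon, Bashir, Farouk.
Maysoon is living and takes 1/3.
Bashir predeceased; the 1/3 allotted to Bashir's branch passes to Bashir's issue by representation.
The 1/3 is divided into 4 equal shares of 1/12 among Layth, Yasmin, Khalida, Rashida.
Layth is living and takes 1/12.
Yasmin is living and takes 1/12.
Khalida predeceased; the 1/12 allotted to Khalida's branch passes to Khalida's issue by representation.
The 1/12 is divided into 3 equal shares of 1/36 among Fahad, Nabil, Zuhair.
Fahad is living and takes 1/36.
Nabil is living and takes 1/36.
Zuhair is living and takes 1/36.
Rashida is living and takes 1/12.
Farouk predeceased; the 1/3 allotted to Farouk's branch passes to Farouk's issue by representation.
The 1/3 is divided into 4 equal shares of 1/12 among Karim, Dalia, Hamid, Ghada.
Karim is living and takes 1/12.
Dalia is living and takes 1/12.
Hamid is living and takes 1/12.
Ghada is living and takes 1/12.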